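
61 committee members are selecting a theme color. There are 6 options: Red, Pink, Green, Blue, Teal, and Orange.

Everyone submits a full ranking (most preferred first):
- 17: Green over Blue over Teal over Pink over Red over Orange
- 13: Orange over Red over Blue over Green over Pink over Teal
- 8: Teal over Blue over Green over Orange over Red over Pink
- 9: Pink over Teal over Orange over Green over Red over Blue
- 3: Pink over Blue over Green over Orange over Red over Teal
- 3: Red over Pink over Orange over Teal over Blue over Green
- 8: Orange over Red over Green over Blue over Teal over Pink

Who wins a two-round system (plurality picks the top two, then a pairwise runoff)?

Orange

Round 1 first-place votes: Red 3, Pink 12, Green 17, Blue 0, Teal 8, Orange 21. Orange and Green advance.
Runoff: Orange is ranked above Green on 33 ballots, Green above Orange on 28.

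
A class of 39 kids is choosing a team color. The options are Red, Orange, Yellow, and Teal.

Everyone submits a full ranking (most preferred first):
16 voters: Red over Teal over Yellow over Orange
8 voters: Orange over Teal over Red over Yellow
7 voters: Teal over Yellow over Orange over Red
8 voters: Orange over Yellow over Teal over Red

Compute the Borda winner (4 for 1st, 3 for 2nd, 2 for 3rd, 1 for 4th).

Red: 16×4 + 8×2 + 7×1 + 8×1 = 95
Orange: 16×1 + 8×4 + 7×2 + 8×4 = 94
Yellow: 16×2 + 8×1 + 7×3 + 8×3 = 85
Teal: 16×3 + 8×3 + 7×4 + 8×2 = 116

Teal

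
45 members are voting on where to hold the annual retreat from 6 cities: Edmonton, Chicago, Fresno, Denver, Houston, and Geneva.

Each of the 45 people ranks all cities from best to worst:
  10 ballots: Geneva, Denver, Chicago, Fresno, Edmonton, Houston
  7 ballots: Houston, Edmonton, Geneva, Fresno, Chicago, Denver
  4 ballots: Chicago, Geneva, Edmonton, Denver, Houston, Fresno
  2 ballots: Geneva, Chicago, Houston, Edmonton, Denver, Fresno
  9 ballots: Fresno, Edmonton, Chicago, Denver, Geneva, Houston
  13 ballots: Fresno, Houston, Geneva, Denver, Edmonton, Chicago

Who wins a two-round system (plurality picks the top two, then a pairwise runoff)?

Round 1 first-place votes: Edmonton 0, Chicago 4, Fresno 22, Denver 0, Houston 7, Geneva 12. Fresno and Geneva advance.
Runoff: Fresno is ranked above Geneva on 22 ballots, Geneva above Fresno on 23.

Geneva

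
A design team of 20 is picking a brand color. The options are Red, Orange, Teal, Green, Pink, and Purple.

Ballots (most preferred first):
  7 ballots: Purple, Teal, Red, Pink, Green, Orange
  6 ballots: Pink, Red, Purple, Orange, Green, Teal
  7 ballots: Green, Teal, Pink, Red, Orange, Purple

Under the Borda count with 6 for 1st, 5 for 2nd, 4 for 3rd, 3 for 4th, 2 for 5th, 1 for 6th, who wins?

Red: 7×4 + 6×5 + 7×3 = 79
Orange: 7×1 + 6×3 + 7×2 = 39
Teal: 7×5 + 6×1 + 7×5 = 76
Green: 7×2 + 6×2 + 7×6 = 68
Pink: 7×3 + 6×6 + 7×4 = 85
Purple: 7×6 + 6×4 + 7×1 = 73

Pink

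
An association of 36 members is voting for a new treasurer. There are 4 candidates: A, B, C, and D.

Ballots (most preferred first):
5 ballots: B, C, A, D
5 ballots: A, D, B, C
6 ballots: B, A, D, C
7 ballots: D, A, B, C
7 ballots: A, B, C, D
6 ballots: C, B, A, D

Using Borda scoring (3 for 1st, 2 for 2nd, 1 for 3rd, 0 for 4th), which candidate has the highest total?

A

A: 5×1 + 5×3 + 6×2 + 7×2 + 7×3 + 6×1 = 73
B: 5×3 + 5×1 + 6×3 + 7×1 + 7×2 + 6×2 = 71
C: 5×2 + 5×0 + 6×0 + 7×0 + 7×1 + 6×3 = 35
D: 5×0 + 5×2 + 6×1 + 7×3 + 7×0 + 6×0 = 37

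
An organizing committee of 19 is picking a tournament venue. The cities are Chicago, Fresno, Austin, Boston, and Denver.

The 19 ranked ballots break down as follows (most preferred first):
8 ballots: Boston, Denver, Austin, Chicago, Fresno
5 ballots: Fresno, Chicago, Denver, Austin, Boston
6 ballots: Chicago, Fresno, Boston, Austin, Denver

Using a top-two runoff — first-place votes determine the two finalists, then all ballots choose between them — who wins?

Round 1 first-place votes: Chicago 6, Fresno 5, Austin 0, Boston 8, Denver 0. Boston and Chicago advance.
Runoff: Boston is ranked above Chicago on 8 ballots, Chicago above Boston on 11.

Chicago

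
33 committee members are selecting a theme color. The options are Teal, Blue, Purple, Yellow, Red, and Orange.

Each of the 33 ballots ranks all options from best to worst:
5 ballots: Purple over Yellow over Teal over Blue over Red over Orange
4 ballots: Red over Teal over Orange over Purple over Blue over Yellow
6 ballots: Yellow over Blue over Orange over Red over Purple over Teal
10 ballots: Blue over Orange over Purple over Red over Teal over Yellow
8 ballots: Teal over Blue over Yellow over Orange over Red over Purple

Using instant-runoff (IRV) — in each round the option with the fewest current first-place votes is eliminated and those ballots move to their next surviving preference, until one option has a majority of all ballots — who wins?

Round 1: Teal 8, Blue 10, Purple 5, Yellow 6, Red 4, Orange 0. Orange eliminated.
Round 2: Teal 8, Blue 10, Purple 5, Yellow 6, Red 4. Red eliminated.
Round 3: Teal 12, Blue 10, Purple 5, Yellow 6. Purple eliminated.
Round 4: Teal 12, Blue 10, Yellow 11. Blue eliminated.
Round 5: Teal 22, Yellow 11. Teal has a majority (≥17).

Teal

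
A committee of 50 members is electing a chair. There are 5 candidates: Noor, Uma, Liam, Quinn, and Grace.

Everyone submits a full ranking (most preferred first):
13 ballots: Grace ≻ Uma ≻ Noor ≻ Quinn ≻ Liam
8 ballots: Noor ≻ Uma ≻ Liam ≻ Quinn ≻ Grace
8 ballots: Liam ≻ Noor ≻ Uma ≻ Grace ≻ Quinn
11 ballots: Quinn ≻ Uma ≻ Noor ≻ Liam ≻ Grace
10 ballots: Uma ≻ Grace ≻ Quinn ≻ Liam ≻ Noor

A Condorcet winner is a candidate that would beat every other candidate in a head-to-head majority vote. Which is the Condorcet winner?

Uma

Uma vs Noor: 34–16
Uma vs Liam: 42–8
Uma vs Quinn: 39–11
Uma vs Grace: 37–13
Uma beats every other candidate.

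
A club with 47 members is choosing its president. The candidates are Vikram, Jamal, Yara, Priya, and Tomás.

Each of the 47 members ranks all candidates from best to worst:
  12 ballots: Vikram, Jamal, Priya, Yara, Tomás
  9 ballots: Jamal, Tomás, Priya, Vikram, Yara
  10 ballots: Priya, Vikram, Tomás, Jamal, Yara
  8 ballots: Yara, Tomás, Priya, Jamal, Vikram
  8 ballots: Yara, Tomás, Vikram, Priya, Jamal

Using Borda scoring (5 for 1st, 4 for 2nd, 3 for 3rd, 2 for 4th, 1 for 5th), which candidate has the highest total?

Vikram: 12×5 + 9×2 + 10×4 + 8×1 + 8×3 = 150
Jamal: 12×4 + 9×5 + 10×2 + 8×2 + 8×1 = 137
Yara: 12×2 + 9×1 + 10×1 + 8×5 + 8×5 = 123
Priya: 12×3 + 9×3 + 10×5 + 8×3 + 8×2 = 153
Tomás: 12×1 + 9×4 + 10×3 + 8×4 + 8×4 = 142

Priya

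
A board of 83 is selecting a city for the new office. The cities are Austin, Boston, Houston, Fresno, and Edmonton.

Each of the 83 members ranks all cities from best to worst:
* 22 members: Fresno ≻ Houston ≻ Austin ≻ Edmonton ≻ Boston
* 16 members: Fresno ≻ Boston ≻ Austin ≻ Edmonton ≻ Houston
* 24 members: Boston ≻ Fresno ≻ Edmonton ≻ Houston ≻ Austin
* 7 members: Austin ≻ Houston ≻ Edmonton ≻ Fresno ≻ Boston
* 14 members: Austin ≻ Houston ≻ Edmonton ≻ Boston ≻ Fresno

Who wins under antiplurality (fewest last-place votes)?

Edmonton

Last-place votes: Austin 24, Boston 29, Houston 16, Fresno 14, Edmonton 0.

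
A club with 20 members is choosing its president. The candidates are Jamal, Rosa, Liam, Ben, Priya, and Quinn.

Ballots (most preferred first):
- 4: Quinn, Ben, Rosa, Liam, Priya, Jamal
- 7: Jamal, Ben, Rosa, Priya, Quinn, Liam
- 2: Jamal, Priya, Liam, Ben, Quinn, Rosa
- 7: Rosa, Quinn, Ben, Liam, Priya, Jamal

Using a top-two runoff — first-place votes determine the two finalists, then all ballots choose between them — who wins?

Rosa

Round 1 first-place votes: Jamal 9, Rosa 7, Liam 0, Ben 0, Priya 0, Quinn 4. Jamal and Rosa advance.
Runoff: Jamal is ranked above Rosa on 9 ballots, Rosa above Jamal on 11.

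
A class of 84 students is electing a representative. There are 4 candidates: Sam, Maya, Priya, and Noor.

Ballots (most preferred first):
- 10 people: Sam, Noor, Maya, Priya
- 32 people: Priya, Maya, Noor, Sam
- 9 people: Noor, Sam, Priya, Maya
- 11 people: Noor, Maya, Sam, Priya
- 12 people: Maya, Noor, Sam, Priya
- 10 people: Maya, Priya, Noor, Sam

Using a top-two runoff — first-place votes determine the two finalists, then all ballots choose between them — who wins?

Round 1 first-place votes: Sam 10, Maya 22, Priya 32, Noor 20. Priya and Maya advance.
Runoff: Priya is ranked above Maya on 41 ballots, Maya above Priya on 43.

Maya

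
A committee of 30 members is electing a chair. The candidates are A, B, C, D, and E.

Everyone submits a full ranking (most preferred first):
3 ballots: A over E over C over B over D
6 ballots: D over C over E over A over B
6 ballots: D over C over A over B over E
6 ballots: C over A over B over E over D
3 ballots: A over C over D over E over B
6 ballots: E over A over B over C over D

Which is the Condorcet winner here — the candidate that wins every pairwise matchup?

C

C vs A: 18–12
C vs B: 24–6
C vs D: 18–12
C vs E: 21–9
C beats every other candidate.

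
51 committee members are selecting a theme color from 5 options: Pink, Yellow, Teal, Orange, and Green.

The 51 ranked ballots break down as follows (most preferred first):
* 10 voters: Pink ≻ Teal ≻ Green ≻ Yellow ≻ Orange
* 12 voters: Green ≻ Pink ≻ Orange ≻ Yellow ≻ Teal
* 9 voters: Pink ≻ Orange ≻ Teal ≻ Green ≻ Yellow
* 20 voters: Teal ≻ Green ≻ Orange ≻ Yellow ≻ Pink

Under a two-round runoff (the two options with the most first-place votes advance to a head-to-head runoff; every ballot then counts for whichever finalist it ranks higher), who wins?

Round 1 first-place votes: Pink 19, Yellow 0, Teal 20, Orange 0, Green 12. Teal and Pink advance.
Runoff: Teal is ranked above Pink on 20 ballots, Pink above Teal on 31.

Pink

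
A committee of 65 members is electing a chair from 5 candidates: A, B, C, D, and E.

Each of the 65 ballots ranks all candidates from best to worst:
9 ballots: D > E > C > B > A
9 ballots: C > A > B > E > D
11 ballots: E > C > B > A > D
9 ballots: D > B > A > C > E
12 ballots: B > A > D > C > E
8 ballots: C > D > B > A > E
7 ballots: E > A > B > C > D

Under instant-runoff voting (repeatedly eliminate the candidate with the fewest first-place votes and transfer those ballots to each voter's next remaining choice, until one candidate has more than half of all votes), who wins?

D

Round 1: A 0, B 12, C 17, D 18, E 18. A eliminated.
Round 2: B 12, C 17, D 18, E 18. B eliminated.
Round 3: C 17, D 30, E 18. C eliminated.
Round 4: D 38, E 27. D has a majority (≥33).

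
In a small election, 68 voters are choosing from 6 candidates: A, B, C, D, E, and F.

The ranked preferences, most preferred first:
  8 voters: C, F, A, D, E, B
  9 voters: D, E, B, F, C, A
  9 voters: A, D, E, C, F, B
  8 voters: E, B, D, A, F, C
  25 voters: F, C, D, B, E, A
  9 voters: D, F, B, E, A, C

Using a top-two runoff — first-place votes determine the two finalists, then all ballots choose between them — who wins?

Round 1 first-place votes: A 9, B 0, C 8, D 18, E 8, F 25. F and D advance.
Runoff: F is ranked above D on 33 ballots, D above F on 35.

D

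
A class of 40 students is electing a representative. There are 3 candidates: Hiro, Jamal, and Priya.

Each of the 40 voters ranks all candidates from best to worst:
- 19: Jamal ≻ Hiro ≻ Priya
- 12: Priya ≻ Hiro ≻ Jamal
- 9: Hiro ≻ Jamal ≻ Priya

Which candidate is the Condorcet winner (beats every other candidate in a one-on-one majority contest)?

Hiro

Hiro vs Jamal: 21–19
Hiro vs Priya: 28–12
Hiro beats every other candidate.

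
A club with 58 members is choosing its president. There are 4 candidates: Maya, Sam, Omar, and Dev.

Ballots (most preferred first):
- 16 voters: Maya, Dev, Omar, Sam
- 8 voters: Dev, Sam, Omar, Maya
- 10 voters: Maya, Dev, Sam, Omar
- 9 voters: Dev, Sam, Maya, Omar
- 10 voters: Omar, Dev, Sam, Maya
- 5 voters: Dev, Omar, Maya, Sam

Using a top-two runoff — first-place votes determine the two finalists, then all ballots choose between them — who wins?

Round 1 first-place votes: Maya 26, Sam 0, Omar 10, Dev 22. Maya and Dev advance.
Runoff: Maya is ranked above Dev on 26 ballots, Dev above Maya on 32.

Dev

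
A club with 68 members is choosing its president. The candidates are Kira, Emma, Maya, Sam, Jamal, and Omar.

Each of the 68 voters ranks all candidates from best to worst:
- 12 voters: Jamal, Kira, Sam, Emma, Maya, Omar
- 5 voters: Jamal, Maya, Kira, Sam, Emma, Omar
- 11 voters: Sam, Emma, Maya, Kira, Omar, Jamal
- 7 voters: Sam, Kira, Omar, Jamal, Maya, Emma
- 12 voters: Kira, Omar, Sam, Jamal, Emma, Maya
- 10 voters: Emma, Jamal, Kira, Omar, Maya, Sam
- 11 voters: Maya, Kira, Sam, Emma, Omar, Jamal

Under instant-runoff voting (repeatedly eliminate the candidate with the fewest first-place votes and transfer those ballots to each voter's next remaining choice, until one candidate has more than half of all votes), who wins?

Round 1: Kira 12, Emma 10, Maya 11, Sam 18, Jamal 17, Omar 0. Omar eliminated.
Round 2: Kira 12, Emma 10, Maya 11, Sam 18, Jamal 17. Emma eliminated.
Round 3: Kira 12, Maya 11, Sam 18, Jamal 27. Maya eliminated.
Round 4: Kira 23, Sam 18, Jamal 27. Sam eliminated.
Round 5: Kira 41, Jamal 27. Kira has a majority (≥35).

Kira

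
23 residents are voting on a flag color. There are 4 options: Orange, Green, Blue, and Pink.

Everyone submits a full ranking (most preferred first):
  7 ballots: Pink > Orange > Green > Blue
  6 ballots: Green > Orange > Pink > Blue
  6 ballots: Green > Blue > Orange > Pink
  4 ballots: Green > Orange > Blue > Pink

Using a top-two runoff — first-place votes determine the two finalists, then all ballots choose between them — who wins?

Green

Round 1 first-place votes: Orange 0, Green 16, Blue 0, Pink 7. Green and Pink advance.
Runoff: Green is ranked above Pink on 16 ballots, Pink above Green on 7.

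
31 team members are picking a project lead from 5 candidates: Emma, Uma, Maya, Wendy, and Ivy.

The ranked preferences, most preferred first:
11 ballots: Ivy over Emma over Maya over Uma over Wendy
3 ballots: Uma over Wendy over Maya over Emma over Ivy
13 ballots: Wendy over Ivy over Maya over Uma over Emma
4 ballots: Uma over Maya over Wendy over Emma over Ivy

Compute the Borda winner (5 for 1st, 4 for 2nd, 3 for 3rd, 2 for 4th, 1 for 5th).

Emma: 11×4 + 3×2 + 13×1 + 4×2 = 71
Uma: 11×2 + 3×5 + 13×2 + 4×5 = 83
Maya: 11×3 + 3×3 + 13×3 + 4×4 = 97
Wendy: 11×1 + 3×4 + 13×5 + 4×3 = 100
Ivy: 11×5 + 3×1 + 13×4 + 4×1 = 114

Ivy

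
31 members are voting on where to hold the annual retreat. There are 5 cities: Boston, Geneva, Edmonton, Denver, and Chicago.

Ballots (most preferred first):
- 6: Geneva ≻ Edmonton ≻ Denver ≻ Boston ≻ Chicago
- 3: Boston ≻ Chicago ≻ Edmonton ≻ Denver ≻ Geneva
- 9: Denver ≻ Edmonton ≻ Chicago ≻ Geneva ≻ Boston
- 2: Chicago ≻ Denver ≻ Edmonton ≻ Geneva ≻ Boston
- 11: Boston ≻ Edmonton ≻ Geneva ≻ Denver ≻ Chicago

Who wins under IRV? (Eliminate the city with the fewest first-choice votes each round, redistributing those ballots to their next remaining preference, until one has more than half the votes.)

Denver

Round 1: Boston 14, Geneva 6, Edmonton 0, Denver 9, Chicago 2. Edmonton eliminated.
Round 2: Boston 14, Geneva 6, Denver 9, Chicago 2. Chicago eliminated.
Round 3: Boston 14, Geneva 6, Denver 11. Geneva eliminated.
Round 4: Boston 14, Denver 17. Denver has a majority (≥16).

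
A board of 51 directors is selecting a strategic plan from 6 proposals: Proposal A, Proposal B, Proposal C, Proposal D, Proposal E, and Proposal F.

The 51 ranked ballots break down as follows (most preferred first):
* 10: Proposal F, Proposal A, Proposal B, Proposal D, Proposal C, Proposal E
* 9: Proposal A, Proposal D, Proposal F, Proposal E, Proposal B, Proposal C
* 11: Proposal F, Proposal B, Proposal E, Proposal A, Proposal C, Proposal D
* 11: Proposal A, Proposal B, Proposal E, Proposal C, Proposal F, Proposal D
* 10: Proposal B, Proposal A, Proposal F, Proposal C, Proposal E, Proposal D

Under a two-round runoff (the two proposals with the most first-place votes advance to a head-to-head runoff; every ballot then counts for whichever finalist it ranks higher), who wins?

Round 1 first-place votes: Proposal A 20, Proposal B 10, Proposal C 0, Proposal D 0, Proposal E 0, Proposal F 21. Proposal F and Proposal A advance.
Runoff: Proposal F is ranked above Proposal A on 21 ballots, Proposal A above Proposal F on 30.

Proposal A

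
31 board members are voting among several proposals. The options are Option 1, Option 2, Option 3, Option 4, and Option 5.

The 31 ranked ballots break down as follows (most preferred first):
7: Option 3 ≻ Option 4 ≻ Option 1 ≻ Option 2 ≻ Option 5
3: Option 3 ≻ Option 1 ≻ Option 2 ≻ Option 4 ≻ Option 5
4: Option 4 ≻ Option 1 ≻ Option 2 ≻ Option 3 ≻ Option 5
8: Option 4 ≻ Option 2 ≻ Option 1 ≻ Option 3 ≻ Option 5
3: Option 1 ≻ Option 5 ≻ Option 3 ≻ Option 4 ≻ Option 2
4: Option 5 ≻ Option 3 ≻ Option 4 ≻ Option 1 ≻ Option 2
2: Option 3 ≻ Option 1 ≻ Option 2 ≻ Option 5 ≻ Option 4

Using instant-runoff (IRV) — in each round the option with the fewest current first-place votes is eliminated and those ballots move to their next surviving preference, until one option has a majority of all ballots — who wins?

Round 1: Option 1 3, Option 2 0, Option 3 12, Option 4 12, Option 5 4. Option 2 eliminated.
Round 2: Option 1 3, Option 3 12, Option 4 12, Option 5 4. Option 1 eliminated.
Round 3: Option 3 12, Option 4 12, Option 5 7. Option 5 eliminated.
Round 4: Option 3 19, Option 4 12. Option 3 has a majority (≥16).

Option 3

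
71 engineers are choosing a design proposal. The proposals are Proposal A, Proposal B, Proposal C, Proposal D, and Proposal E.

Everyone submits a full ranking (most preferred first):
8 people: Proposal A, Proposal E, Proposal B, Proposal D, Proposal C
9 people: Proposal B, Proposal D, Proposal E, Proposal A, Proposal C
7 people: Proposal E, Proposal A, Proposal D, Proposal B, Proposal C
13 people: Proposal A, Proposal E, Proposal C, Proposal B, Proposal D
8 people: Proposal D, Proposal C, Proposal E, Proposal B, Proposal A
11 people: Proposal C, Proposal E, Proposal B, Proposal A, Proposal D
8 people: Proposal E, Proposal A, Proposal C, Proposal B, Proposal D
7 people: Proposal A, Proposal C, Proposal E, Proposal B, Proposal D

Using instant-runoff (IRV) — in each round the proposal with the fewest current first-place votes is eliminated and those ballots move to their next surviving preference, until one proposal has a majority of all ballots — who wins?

Proposal E

Round 1: Proposal A 28, Proposal B 9, Proposal C 11, Proposal D 8, Proposal E 15. Proposal D eliminated.
Round 2: Proposal A 28, Proposal B 9, Proposal C 19, Proposal E 15. Proposal B eliminated.
Round 3: Proposal A 28, Proposal C 19, Proposal E 24. Proposal C eliminated.
Round 4: Proposal A 28, Proposal E 43. Proposal E has a majority (≥36).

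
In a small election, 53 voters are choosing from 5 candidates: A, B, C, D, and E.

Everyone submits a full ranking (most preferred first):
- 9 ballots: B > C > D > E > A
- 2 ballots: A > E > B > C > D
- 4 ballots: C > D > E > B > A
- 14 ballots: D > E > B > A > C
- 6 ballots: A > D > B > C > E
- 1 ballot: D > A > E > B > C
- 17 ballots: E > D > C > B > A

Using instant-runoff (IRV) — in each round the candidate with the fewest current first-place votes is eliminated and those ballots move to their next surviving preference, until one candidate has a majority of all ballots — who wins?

D

Round 1: A 8, B 9, C 4, D 15, E 17. C eliminated.
Round 2: A 8, B 9, D 19, E 17. A eliminated.
Round 3: B 9, D 25, E 19. B eliminated.
Round 4: D 34, E 19. D has a majority (≥27).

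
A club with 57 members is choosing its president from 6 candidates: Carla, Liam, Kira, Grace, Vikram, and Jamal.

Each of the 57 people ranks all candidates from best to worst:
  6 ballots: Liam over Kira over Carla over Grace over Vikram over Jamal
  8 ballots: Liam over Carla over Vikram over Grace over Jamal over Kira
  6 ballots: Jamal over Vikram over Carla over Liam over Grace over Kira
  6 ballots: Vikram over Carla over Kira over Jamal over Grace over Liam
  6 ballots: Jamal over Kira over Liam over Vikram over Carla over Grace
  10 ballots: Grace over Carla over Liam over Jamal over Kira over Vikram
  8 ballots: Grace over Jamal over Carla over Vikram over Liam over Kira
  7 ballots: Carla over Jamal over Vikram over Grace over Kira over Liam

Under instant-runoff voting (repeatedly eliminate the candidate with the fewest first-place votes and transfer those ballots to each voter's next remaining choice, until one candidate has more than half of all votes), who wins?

Round 1: Carla 7, Liam 14, Kira 0, Grace 18, Vikram 6, Jamal 12. Kira eliminated.
Round 2: Carla 7, Liam 14, Grace 18, Vikram 6, Jamal 12. Vikram eliminated.
Round 3: Carla 13, Liam 14, Grace 18, Jamal 12. Jamal eliminated.
Round 4: Carla 19, Liam 20, Grace 18. Grace eliminated.
Round 5: Carla 37, Liam 20. Carla has a majority (≥29).

Carla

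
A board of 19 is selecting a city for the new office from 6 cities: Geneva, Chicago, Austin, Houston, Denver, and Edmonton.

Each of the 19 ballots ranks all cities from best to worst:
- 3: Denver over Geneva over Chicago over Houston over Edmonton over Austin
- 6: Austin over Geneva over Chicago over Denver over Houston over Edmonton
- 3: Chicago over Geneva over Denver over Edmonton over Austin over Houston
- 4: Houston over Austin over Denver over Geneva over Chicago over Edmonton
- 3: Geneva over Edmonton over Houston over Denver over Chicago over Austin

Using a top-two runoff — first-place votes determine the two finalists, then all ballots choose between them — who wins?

Houston

Round 1 first-place votes: Geneva 3, Chicago 3, Austin 6, Houston 4, Denver 3, Edmonton 0. Austin and Houston advance.
Runoff: Austin is ranked above Houston on 9 ballots, Houston above Austin on 10.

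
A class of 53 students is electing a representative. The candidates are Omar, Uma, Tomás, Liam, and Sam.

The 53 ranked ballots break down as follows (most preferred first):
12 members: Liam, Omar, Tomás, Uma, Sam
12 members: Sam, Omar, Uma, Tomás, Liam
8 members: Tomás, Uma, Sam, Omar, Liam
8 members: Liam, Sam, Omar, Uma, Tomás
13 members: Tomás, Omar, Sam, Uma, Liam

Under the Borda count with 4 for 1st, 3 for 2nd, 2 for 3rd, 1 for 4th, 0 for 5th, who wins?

Omar

Omar: 12×3 + 12×3 + 8×1 + 8×2 + 13×3 = 135
Uma: 12×1 + 12×2 + 8×3 + 8×1 + 13×1 = 81
Tomás: 12×2 + 12×1 + 8×4 + 8×0 + 13×4 = 120
Liam: 12×4 + 12×0 + 8×0 + 8×4 + 13×0 = 80
Sam: 12×0 + 12×4 + 8×2 + 8×3 + 13×2 = 114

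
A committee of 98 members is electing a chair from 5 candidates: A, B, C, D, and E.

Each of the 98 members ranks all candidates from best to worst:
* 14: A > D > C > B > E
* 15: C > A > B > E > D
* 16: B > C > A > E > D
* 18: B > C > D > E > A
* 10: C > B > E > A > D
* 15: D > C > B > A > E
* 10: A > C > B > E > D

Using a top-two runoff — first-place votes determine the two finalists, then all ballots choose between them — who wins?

C

Round 1 first-place votes: A 24, B 34, C 25, D 15, E 0. B and C advance.
Runoff: B is ranked above C on 34 ballots, C above B on 64.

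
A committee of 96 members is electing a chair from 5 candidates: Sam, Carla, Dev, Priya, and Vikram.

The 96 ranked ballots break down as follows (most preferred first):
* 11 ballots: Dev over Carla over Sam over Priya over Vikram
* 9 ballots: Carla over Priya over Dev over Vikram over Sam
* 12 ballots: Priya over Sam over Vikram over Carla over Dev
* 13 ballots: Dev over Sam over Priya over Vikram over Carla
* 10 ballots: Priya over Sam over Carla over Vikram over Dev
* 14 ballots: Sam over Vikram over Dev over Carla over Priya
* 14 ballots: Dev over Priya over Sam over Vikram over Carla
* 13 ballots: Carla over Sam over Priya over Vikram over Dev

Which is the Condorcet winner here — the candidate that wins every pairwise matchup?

Sam vs Carla: 63–33
Sam vs Dev: 49–47
Sam vs Priya: 51–45
Sam vs Vikram: 87–9
Sam beats every other candidate.

Sam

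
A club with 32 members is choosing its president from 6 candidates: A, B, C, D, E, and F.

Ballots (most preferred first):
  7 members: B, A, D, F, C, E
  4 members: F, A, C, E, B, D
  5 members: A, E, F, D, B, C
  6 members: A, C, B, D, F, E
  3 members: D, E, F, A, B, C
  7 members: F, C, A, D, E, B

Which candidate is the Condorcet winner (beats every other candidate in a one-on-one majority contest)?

A

A vs B: 25–7
A vs C: 25–7
A vs D: 29–3
A vs E: 29–3
A vs F: 18–14
A beats every other candidate.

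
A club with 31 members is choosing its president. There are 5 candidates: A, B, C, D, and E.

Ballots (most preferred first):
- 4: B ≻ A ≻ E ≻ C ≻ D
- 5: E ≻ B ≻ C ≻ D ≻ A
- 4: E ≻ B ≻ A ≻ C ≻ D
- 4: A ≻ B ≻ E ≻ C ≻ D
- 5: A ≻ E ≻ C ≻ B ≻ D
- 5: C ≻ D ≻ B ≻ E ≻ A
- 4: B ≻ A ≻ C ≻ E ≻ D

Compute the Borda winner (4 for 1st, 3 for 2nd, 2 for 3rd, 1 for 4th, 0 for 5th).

A: 4×3 + 5×0 + 4×2 + 4×4 + 5×4 + 5×0 + 4×3 = 68
B: 4×4 + 5×3 + 4×3 + 4×3 + 5×1 + 5×2 + 4×4 = 86
C: 4×1 + 5×2 + 4×1 + 4×1 + 5×2 + 5×4 + 4×2 = 60
D: 4×0 + 5×1 + 4×0 + 4×0 + 5×0 + 5×3 + 4×0 = 20
E: 4×2 + 5×4 + 4×4 + 4×2 + 5×3 + 5×1 + 4×1 = 76

B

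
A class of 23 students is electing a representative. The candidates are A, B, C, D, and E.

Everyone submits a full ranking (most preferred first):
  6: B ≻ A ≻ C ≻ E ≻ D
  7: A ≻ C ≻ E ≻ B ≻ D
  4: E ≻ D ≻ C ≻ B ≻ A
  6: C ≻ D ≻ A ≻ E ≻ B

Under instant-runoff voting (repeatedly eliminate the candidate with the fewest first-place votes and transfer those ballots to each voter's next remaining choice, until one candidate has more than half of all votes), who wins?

A

Round 1: A 7, B 6, C 6, D 0, E 4. D eliminated.
Round 2: A 7, B 6, C 6, E 4. E eliminated.
Round 3: A 7, B 6, C 10. B eliminated.
Round 4: A 13, C 10. A has a majority (≥12).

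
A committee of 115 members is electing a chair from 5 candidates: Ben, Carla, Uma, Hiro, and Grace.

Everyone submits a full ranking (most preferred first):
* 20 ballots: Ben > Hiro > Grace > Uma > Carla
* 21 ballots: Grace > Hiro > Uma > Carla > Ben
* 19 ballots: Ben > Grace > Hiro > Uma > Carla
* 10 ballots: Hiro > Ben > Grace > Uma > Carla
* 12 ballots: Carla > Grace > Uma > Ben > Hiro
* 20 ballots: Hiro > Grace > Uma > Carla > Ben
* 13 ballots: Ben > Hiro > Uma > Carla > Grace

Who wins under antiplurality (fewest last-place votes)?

Last-place votes: Ben 41, Carla 49, Uma 0, Hiro 12, Grace 13.

Uma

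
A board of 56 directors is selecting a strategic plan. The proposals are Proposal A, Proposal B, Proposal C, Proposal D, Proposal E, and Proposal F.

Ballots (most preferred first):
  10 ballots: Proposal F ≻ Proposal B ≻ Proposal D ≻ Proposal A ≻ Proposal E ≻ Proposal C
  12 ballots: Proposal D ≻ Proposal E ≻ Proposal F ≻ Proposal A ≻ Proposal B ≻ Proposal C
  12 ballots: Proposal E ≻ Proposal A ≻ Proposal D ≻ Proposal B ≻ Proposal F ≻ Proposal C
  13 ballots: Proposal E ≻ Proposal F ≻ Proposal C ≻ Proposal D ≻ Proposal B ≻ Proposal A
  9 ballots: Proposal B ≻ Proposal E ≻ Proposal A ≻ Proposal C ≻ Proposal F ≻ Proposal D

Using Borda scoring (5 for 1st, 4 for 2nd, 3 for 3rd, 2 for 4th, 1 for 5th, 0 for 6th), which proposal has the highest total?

Proposal A: 10×2 + 12×2 + 12×4 + 13×0 + 9×3 = 119
Proposal B: 10×4 + 12×1 + 12×2 + 13×1 + 9×5 = 134
Proposal C: 10×0 + 12×0 + 12×0 + 13×3 + 9×2 = 57
Proposal D: 10×3 + 12×5 + 12×3 + 13×2 + 9×0 = 152
Proposal E: 10×1 + 12×4 + 12×5 + 13×5 + 9×4 = 219
Proposal F: 10×5 + 12×3 + 12×1 + 13×4 + 9×1 = 159

Proposal E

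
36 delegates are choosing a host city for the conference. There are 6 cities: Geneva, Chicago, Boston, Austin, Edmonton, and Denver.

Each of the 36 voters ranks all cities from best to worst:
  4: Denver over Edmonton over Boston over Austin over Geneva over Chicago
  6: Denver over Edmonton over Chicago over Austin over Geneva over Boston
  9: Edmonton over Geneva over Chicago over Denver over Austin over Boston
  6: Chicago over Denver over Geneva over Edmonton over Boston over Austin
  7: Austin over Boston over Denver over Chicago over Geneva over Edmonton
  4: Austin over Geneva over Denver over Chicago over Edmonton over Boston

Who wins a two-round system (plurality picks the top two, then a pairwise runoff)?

Round 1 first-place votes: Geneva 0, Chicago 6, Boston 0, Austin 11, Edmonton 9, Denver 10. Austin and Denver advance.
Runoff: Austin is ranked above Denver on 11 ballots, Denver above Austin on 25.

Denver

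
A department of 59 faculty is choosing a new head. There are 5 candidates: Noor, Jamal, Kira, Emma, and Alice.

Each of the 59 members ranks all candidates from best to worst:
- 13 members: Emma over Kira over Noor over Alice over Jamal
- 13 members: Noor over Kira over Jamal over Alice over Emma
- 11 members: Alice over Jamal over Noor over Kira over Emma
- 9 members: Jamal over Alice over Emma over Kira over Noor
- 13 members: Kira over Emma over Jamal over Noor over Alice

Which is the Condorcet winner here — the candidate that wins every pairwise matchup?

Kira

Kira vs Noor: 35–24
Kira vs Jamal: 39–20
Kira vs Emma: 37–22
Kira vs Alice: 39–20
Kira beats every other candidate.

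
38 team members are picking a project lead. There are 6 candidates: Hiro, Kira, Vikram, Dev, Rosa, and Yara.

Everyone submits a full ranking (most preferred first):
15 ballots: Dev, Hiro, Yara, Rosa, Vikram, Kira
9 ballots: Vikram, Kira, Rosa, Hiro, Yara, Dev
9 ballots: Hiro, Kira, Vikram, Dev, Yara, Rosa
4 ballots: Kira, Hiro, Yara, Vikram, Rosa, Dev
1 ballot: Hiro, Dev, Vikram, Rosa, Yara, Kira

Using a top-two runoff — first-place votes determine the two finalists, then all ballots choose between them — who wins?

Hiro

Round 1 first-place votes: Hiro 10, Kira 4, Vikram 9, Dev 15, Rosa 0, Yara 0. Dev and Hiro advance.
Runoff: Dev is ranked above Hiro on 15 ballots, Hiro above Dev on 23.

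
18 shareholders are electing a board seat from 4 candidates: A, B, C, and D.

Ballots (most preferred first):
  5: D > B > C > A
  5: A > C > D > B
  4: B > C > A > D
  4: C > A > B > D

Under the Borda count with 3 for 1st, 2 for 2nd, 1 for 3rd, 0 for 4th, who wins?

A: 5×0 + 5×3 + 4×1 + 4×2 = 27
B: 5×2 + 5×0 + 4×3 + 4×1 = 26
C: 5×1 + 5×2 + 4×2 + 4×3 = 35
D: 5×3 + 5×1 + 4×0 + 4×0 = 20

C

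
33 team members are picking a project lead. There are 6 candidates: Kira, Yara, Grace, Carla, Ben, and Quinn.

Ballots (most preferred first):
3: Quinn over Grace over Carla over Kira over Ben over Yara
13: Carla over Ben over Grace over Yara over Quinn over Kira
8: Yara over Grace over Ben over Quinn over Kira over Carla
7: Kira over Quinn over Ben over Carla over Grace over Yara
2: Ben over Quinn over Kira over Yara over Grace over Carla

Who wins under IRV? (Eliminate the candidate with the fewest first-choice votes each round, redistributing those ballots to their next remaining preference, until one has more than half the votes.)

Kira

Round 1: Kira 7, Yara 8, Grace 0, Carla 13, Ben 2, Quinn 3. Grace eliminated.
Round 2: Kira 7, Yara 8, Carla 13, Ben 2, Quinn 3. Ben eliminated.
Round 3: Kira 7, Yara 8, Carla 13, Quinn 5. Quinn eliminated.
Round 4: Kira 9, Yara 8, Carla 16. Yara eliminated.
Round 5: Kira 17, Carla 16. Kira has a majority (≥17).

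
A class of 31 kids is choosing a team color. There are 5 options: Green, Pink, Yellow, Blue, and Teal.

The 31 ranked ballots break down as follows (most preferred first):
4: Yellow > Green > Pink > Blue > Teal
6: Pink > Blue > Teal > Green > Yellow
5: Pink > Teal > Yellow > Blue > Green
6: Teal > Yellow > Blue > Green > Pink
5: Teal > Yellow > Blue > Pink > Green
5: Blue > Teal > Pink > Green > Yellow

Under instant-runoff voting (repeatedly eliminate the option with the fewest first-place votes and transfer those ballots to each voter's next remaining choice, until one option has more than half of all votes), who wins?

Teal

Round 1: Green 0, Pink 11, Yellow 4, Blue 5, Teal 11. Green eliminated.
Round 2: Pink 11, Yellow 4, Blue 5, Teal 11. Yellow eliminated.
Round 3: Pink 15, Blue 5, Teal 11. Blue eliminated.
Round 4: Pink 15, Teal 16. Teal has a majority (≥16).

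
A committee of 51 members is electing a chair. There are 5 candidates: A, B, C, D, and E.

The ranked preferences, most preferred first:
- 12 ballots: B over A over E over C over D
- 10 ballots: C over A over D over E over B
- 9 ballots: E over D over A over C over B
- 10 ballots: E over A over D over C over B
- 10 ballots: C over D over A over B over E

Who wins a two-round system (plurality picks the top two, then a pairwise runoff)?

Round 1 first-place votes: A 0, B 12, C 20, D 0, E 19. C and E advance.
Runoff: C is ranked above E on 20 ballots, E above C on 31.

E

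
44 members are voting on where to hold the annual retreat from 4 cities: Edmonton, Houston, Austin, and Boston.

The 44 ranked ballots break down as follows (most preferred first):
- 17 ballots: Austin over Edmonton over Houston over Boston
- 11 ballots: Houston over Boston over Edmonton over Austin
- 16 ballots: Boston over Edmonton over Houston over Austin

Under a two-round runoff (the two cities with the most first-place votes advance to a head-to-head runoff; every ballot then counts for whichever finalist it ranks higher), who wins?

Boston

Round 1 first-place votes: Edmonton 0, Houston 11, Austin 17, Boston 16. Austin and Boston advance.
Runoff: Austin is ranked above Boston on 17 ballots, Boston above Austin on 27.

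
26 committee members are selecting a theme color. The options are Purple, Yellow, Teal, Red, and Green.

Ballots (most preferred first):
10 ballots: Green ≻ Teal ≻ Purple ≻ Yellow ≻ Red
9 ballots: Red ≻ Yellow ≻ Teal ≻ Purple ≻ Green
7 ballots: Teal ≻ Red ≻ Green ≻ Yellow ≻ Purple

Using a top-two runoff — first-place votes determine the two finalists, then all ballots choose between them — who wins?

Red

Round 1 first-place votes: Purple 0, Yellow 0, Teal 7, Red 9, Green 10. Green and Red advance.
Runoff: Green is ranked above Red on 10 ballots, Red above Green on 16.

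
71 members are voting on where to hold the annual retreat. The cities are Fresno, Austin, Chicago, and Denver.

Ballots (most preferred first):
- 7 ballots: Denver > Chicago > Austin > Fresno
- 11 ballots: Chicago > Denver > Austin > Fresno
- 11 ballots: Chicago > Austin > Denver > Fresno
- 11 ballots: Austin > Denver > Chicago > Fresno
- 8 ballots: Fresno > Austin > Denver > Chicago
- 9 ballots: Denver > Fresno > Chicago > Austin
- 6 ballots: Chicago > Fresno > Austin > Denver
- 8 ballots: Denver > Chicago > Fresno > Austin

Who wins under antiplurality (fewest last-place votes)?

Denver

Last-place votes: Fresno 40, Austin 17, Chicago 8, Denver 6.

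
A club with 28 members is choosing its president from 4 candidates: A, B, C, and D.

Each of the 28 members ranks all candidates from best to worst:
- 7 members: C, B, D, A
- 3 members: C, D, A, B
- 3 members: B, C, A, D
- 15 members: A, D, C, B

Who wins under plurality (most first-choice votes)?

A

First-place votes: A 15, B 3, C 10, D 0.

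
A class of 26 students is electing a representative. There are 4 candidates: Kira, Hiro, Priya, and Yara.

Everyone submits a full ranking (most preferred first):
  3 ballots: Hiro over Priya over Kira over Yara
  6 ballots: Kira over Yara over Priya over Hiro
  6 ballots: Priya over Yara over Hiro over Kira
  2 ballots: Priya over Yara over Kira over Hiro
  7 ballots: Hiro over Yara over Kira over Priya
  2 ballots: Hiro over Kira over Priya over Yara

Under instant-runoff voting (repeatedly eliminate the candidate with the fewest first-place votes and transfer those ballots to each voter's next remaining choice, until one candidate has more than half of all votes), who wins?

Round 1: Kira 6, Hiro 12, Priya 8, Yara 0. Yara eliminated.
Round 2: Kira 6, Hiro 12, Priya 8. Kira eliminated.
Round 3: Hiro 12, Priya 14. Priya has a majority (≥14).

Priya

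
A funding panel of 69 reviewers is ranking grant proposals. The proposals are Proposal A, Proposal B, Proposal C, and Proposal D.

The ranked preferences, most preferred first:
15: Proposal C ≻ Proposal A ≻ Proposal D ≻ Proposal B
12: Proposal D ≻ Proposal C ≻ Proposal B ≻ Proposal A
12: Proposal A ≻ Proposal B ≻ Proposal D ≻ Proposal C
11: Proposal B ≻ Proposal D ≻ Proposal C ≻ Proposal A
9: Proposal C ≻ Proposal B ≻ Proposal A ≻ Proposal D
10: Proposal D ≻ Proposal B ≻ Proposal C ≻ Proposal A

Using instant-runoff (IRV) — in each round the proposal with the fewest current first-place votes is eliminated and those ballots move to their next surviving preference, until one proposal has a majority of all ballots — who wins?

Proposal D

Round 1: Proposal A 12, Proposal B 11, Proposal C 24, Proposal D 22. Proposal B eliminated.
Round 2: Proposal A 12, Proposal C 24, Proposal D 33. Proposal A eliminated.
Round 3: Proposal C 24, Proposal D 45. Proposal D has a majority (≥35).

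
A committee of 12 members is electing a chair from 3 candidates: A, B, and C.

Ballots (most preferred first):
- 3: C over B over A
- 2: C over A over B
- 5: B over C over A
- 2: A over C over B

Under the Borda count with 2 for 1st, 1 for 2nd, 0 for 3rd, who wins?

A: 3×0 + 2×1 + 5×0 + 2×2 = 6
B: 3×1 + 2×0 + 5×2 + 2×0 = 13
C: 3×2 + 2×2 + 5×1 + 2×1 = 17

C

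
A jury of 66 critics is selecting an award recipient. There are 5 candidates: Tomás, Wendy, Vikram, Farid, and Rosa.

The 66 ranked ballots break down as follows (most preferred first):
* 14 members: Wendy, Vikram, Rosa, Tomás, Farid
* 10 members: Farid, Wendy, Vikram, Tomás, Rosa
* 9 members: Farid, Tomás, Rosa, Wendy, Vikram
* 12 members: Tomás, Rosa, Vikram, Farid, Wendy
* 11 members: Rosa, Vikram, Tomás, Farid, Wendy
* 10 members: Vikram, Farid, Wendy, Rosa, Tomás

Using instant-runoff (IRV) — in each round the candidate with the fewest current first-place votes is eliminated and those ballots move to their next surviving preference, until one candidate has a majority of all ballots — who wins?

Tomás

Round 1: Tomás 12, Wendy 14, Vikram 10, Farid 19, Rosa 11. Vikram eliminated.
Round 2: Tomás 12, Wendy 14, Farid 29, Rosa 11. Rosa eliminated.
Round 3: Tomás 23, Wendy 14, Farid 29. Wendy eliminated.
Round 4: Tomás 37, Farid 29. Tomás has a majority (≥34).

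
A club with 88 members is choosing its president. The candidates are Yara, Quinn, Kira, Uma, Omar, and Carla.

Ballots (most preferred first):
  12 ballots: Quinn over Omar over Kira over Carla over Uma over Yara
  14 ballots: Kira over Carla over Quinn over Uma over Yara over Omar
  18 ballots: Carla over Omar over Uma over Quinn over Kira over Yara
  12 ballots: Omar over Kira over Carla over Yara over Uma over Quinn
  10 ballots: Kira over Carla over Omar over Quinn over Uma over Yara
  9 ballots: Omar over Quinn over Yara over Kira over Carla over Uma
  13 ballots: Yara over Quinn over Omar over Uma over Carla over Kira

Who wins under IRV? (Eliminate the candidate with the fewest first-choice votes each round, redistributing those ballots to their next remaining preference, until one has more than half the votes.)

Omar

Round 1: Yara 13, Quinn 12, Kira 24, Uma 0, Omar 21, Carla 18. Uma eliminated.
Round 2: Yara 13, Quinn 12, Kira 24, Omar 21, Carla 18. Quinn eliminated.
Round 3: Yara 13, Kira 24, Omar 33, Carla 18. Yara eliminated.
Round 4: Kira 24, Omar 46, Carla 18. Omar has a majority (≥45).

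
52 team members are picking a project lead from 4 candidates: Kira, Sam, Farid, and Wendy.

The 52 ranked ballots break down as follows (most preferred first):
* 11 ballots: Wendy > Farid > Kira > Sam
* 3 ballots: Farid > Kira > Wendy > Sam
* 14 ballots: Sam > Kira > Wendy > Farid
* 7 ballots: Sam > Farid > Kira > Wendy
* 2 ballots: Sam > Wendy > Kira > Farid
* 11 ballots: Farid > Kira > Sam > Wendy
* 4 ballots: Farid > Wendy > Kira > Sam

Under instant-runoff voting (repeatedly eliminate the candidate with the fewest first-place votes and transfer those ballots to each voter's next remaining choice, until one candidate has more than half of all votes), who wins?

Round 1: Kira 0, Sam 23, Farid 18, Wendy 11. Kira eliminated.
Round 2: Sam 23, Farid 18, Wendy 11. Wendy eliminated.
Round 3: Sam 23, Farid 29. Farid has a majority (≥27).

Farid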